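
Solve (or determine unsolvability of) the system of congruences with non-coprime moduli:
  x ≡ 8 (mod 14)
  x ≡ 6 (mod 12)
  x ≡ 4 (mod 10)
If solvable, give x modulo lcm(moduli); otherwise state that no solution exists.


Moduli 14, 12, 10 are not pairwise coprime, so CRT works modulo lcm(m_i) when all pairwise compatibility conditions hold.
Pairwise compatibility: gcd(m_i, m_j) must divide a_i - a_j for every pair.
Merge one congruence at a time:
  Start: x ≡ 8 (mod 14).
  Combine with x ≡ 6 (mod 12): gcd(14, 12) = 2; 6 - 8 = -2, which IS divisible by 2, so compatible.
    Write x = 8 + 14·t and substitute into x ≡ 6 (mod 12): 14·t ≡ 6 − 8 = -2 (mod 12).
    Divide the congruence (and modulus) by g = 2: 7·t ≡ -1 (mod 6).
    Reduce coefficients mod 6: 1·t ≡ 5 (mod 6).
    So t ≡ 5 (mod 6).
    Then x = 8 + 14·5 = 78, valid modulo lcm(14, 12) = 84: x ≡ 78 (mod 84).
  Combine with x ≡ 4 (mod 10): gcd(84, 10) = 2; 4 - 78 = -74, which IS divisible by 2, so compatible.
    Write x = 78 + 84·t and substitute into x ≡ 4 (mod 10): 84·t ≡ 4 − 78 = -74 (mod 10).
    Divide the congruence (and modulus) by g = 2: 42·t ≡ -37 (mod 5).
    Reduce coefficients mod 5: 2·t ≡ 3 (mod 5).
    The inverse of 2 mod 5 is 3 (since 2·3 = 6 = 1·5 + 1), so t ≡ 3·3 = 9 ≡ 4 (mod 5).
    Then x = 78 + 84·4 = 414, valid modulo lcm(84, 10) = 420: x ≡ 414 (mod 420).
Verify: 414 mod 14 = 8, 414 mod 12 = 6, 414 mod 10 = 4.

x ≡ 414 (mod 420).


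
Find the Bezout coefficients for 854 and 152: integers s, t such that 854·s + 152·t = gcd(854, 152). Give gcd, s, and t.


Euclidean algorithm on (854, 152) — divide until remainder is 0:
  854 = 5 · 152 + 94
  152 = 1 · 94 + 58
  94 = 1 · 58 + 36
  58 = 1 · 36 + 22
  36 = 1 · 22 + 14
  22 = 1 · 14 + 8
  14 = 1 · 8 + 6
  8 = 1 · 6 + 2
  6 = 3 · 2 + 0
gcd(854, 152) = 2.
Track Bezout coefficients alongside the remainders: start with r₀ = 854 = a·1 + b·0 (s = 1, t = 0) and r₁ = 152 = a·0 + b·1 (s = 0, t = 1); each new remainder r_{k+1} = r_{k-1} − q_k·r_k inherits s_{k+1} = s_{k-1} − q_k·s_k, t_{k+1} = t_{k-1} − q_k·t_k, so r_k = a·s_k + b·t_k at every step:
  q = 5: r = 94, s = 1 − 5·0 = 1, t = 0 − 5·1 = -5  (check: 854·1 + 152·(-5) = 94)
  q = 1: r = 58, s = 0 − 1·1 = -1, t = 1 − 1·(-5) = 6  (check: 854·(-1) + 152·6 = 58)
  q = 1: r = 36, s = 1 − 1·(-1) = 2, t = -5 − 1·6 = -11  (check: 854·2 + 152·(-11) = 36)
  q = 1: r = 22, s = -1 − 1·2 = -3, t = 6 − 1·(-11) = 17  (check: 854·(-3) + 152·17 = 22)
  q = 1: r = 14, s = 2 − 1·(-3) = 5, t = -11 − 1·17 = -28  (check: 854·5 + 152·(-28) = 14)
  q = 1: r = 8, s = -3 − 1·5 = -8, t = 17 − 1·(-28) = 45  (check: 854·(-8) + 152·45 = 8)
  q = 1: r = 6, s = 5 − 1·(-8) = 13, t = -28 − 1·45 = -73  (check: 854·13 + 152·(-73) = 6)
  q = 1: r = 2, s = -8 − 1·13 = -21, t = 45 − 1·(-73) = 118  (check: 854·(-21) + 152·118 = 2)
The row with r = 2 (the gcd) gives the Bezout coefficients s = -21, t = 118.
Result: 854 · (-21) + 152 · (118) = 2.

gcd(854, 152) = 2; s = -21, t = 118 (check: 854·(-21) + 152·118 = 2).


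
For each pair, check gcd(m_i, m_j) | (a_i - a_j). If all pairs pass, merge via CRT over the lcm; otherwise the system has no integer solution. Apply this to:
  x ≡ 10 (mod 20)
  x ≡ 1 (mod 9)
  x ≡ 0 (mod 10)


Moduli 20, 9, 10 are not pairwise coprime, so CRT works modulo lcm(m_i) when all pairwise compatibility conditions hold.
Pairwise compatibility: gcd(m_i, m_j) must divide a_i - a_j for every pair.
Merge one congruence at a time:
  Start: x ≡ 10 (mod 20).
  Combine with x ≡ 1 (mod 9): gcd(20, 9) = 1; 1 - 10 = -9, which IS divisible by 1, so compatible.
    Write x = 10 + 20·t and substitute into x ≡ 1 (mod 9): 20·t ≡ 1 − 10 = -9 (mod 9).
    Reduce coefficients mod 9: 2·t ≡ 0 (mod 9).
    The inverse of 2 mod 9 is 5 (since 2·5 = 10 = 1·9 + 1), so t ≡ 5·0 = 0 ≡ 0 (mod 9).
    Then x = 10 + 20·0 = 10, valid modulo lcm(20, 9) = 180: x ≡ 10 (mod 180).
  Combine with x ≡ 0 (mod 10): gcd(180, 10) = 10; 0 - 10 = -10, which IS divisible by 10, so compatible.
    Write x = 10 + 180·t and substitute into x ≡ 0 (mod 10): 180·t ≡ 0 − 10 = -10 (mod 10).
    Divide the congruence (and modulus) by g = 10: 18·t ≡ -1 (mod 1).
    Modulo 1 every t works; take t = 0.
    Then x = 10 + 180·0 = 10, valid modulo lcm(180, 10) = 180: x ≡ 10 (mod 180).
Verify: 10 mod 20 = 10, 10 mod 9 = 1, 10 mod 10 = 0.

x ≡ 10 (mod 180).


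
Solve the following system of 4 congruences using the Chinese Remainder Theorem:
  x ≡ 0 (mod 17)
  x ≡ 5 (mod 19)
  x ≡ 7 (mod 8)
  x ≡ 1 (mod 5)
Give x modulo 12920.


Product of moduli M = 17 · 19 · 8 · 5 = 12920.
Merge one congruence at a time:
  Start: x ≡ 0 (mod 17).
  Combine with x ≡ 5 (mod 19); new modulus lcm = 323.
    Write x = 0 + 17·t and substitute into x ≡ 5 (mod 19): 17·t ≡ 5 − 0 = 5 (mod 19).
    The inverse of 17 mod 19 is 9 (since 17·9 = 153 = 8·19 + 1), so t ≡ 9·5 = 45 ≡ 7 (mod 19).
    Then x = 0 + 17·7 = 119, valid modulo lcm(17, 19) = 323: x ≡ 119 (mod 323).
  Combine with x ≡ 7 (mod 8); new modulus lcm = 2584.
    Write x = 119 + 323·t and substitute into x ≡ 7 (mod 8): 323·t ≡ 7 − 119 = -112 (mod 8).
    Reduce coefficients mod 8: 3·t ≡ 0 (mod 8).
    The inverse of 3 mod 8 is 3 (since 3·3 = 9 = 1·8 + 1), so t ≡ 3·0 = 0 ≡ 0 (mod 8).
    Then x = 119 + 323·0 = 119, valid modulo lcm(323, 8) = 2584: x ≡ 119 (mod 2584).
  Combine with x ≡ 1 (mod 5); new modulus lcm = 12920.
    Write x = 119 + 2584·t and substitute into x ≡ 1 (mod 5): 2584·t ≡ 1 − 119 = -118 (mod 5).
    Reduce coefficients mod 5: 4·t ≡ 2 (mod 5).
    The inverse of 4 mod 5 is 4 (since 4·4 = 16 = 3·5 + 1), so t ≡ 4·2 = 8 ≡ 3 (mod 5).
    Then x = 119 + 2584·3 = 7871, valid modulo lcm(2584, 5) = 12920: x ≡ 7871 (mod 12920).
Verify against each original: 7871 mod 17 = 0, 7871 mod 19 = 5, 7871 mod 8 = 7, 7871 mod 5 = 1.

x ≡ 7871 (mod 12920).


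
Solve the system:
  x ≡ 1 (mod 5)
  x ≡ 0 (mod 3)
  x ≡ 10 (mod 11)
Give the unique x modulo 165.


Moduli 5, 3, 11 are pairwise coprime; by CRT there is a unique solution modulo M = 5 · 3 · 11 = 165.
Solve pairwise, accumulating the modulus:
  Start with x ≡ 1 (mod 5).
  Combine with x ≡ 0 (mod 3): since gcd(5, 3) = 1, we get a unique residue mod 15.
    Write x = 1 + 5·t and substitute into x ≡ 0 (mod 3): 5·t ≡ 0 − 1 = -1 (mod 3).
    Reduce coefficients mod 3: 2·t ≡ 2 (mod 3).
    The inverse of 2 mod 3 is 2 (since 2·2 = 4 = 1·3 + 1), so t ≡ 2·2 = 4 ≡ 1 (mod 3).
    Then x = 1 + 5·1 = 6, valid modulo lcm(5, 3) = 15: x ≡ 6 (mod 15).
  Combine with x ≡ 10 (mod 11): since gcd(15, 11) = 1, we get a unique residue mod 165.
    Write x = 6 + 15·t and substitute into x ≡ 10 (mod 11): 15·t ≡ 10 − 6 = 4 (mod 11).
    Reduce coefficients mod 11: 4·t ≡ 4 (mod 11).
    The inverse of 4 mod 11 is 3 (since 4·3 = 12 = 1·11 + 1), so t ≡ 3·4 = 12 ≡ 1 (mod 11).
    Then x = 6 + 15·1 = 21, valid modulo lcm(15, 11) = 165: x ≡ 21 (mod 165).
Verify: 21 mod 5 = 1 ✓, 21 mod 3 = 0 ✓, 21 mod 11 = 10 ✓.

x ≡ 21 (mod 165).


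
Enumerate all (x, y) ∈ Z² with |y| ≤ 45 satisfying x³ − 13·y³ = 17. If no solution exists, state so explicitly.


The equation is x³ - 13y³ = 17. For fixed y, x³ = 13·y³ + 17, so a solution requires the RHS to be a perfect cube.
Strategy: iterate y from -45 to 45, compute RHS = 13·y³ + 17, and check whether it is a (positive or negative) perfect cube.
Check small values of y:
  y = 0: RHS = 17 is not a perfect cube.
  y = 1: RHS = 30 is not a perfect cube.
  y = -1: RHS = 4 is not a perfect cube.
  y = 2: RHS = 121 is not a perfect cube.
  y = -2: RHS = -87 is not a perfect cube.
  y = 3: RHS = 368 is not a perfect cube.
  y = -3: RHS = -334 is not a perfect cube.
Continuing the search up to |y| = 45 finds no solutions either.
No (x, y) in the scanned range satisfies the equation.

No integer solutions with |y| ≤ 45.


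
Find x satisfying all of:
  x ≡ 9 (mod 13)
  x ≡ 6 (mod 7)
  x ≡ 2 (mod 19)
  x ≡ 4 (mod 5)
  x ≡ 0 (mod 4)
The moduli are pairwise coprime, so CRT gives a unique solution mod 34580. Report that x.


Product of moduli M = 13 · 7 · 19 · 5 · 4 = 34580.
Merge one congruence at a time:
  Start: x ≡ 9 (mod 13).
  Combine with x ≡ 6 (mod 7); new modulus lcm = 91.
    Write x = 9 + 13·t and substitute into x ≡ 6 (mod 7): 13·t ≡ 6 − 9 = -3 (mod 7).
    Reduce coefficients mod 7: 6·t ≡ 4 (mod 7).
    The inverse of 6 mod 7 is 6 (since 6·6 = 36 = 5·7 + 1), so t ≡ 6·4 = 24 ≡ 3 (mod 7).
    Then x = 9 + 13·3 = 48, valid modulo lcm(13, 7) = 91: x ≡ 48 (mod 91).
  Combine with x ≡ 2 (mod 19); new modulus lcm = 1729.
    Write x = 48 + 91·t and substitute into x ≡ 2 (mod 19): 91·t ≡ 2 − 48 = -46 (mod 19).
    Reduce coefficients mod 19: 15·t ≡ 11 (mod 19).
    The inverse of 15 mod 19 is 14 (since 15·14 = 210 = 11·19 + 1), so t ≡ 14·11 = 154 ≡ 2 (mod 19).
    Then x = 48 + 91·2 = 230, valid modulo lcm(91, 19) = 1729: x ≡ 230 (mod 1729).
  Combine with x ≡ 4 (mod 5); new modulus lcm = 8645.
    Write x = 230 + 1729·t and substitute into x ≡ 4 (mod 5): 1729·t ≡ 4 − 230 = -226 (mod 5).
    Reduce coefficients mod 5: 4·t ≡ 4 (mod 5).
    The inverse of 4 mod 5 is 4 (since 4·4 = 16 = 3·5 + 1), so t ≡ 4·4 = 16 ≡ 1 (mod 5).
    Then x = 230 + 1729·1 = 1959, valid modulo lcm(1729, 5) = 8645: x ≡ 1959 (mod 8645).
  Combine with x ≡ 0 (mod 4); new modulus lcm = 34580.
    Write x = 1959 + 8645·t and substitute into x ≡ 0 (mod 4): 8645·t ≡ 0 − 1959 = -1959 (mod 4).
    Reduce coefficients mod 4: 1·t ≡ 1 (mod 4).
    So t ≡ 1 (mod 4).
    Then x = 1959 + 8645·1 = 10604, valid modulo lcm(8645, 4) = 34580: x ≡ 10604 (mod 34580).
Verify against each original: 10604 mod 13 = 9, 10604 mod 7 = 6, 10604 mod 19 = 2, 10604 mod 5 = 4, 10604 mod 4 = 0.

x ≡ 10604 (mod 34580).


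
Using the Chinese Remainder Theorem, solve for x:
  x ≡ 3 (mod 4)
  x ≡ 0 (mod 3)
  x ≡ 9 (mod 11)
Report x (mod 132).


Moduli 4, 3, 11 are pairwise coprime; by CRT there is a unique solution modulo M = 4 · 3 · 11 = 132.
Solve pairwise, accumulating the modulus:
  Start with x ≡ 3 (mod 4).
  Combine with x ≡ 0 (mod 3): since gcd(4, 3) = 1, we get a unique residue mod 12.
    Write x = 3 + 4·t and substitute into x ≡ 0 (mod 3): 4·t ≡ 0 − 3 = -3 (mod 3).
    Reduce coefficients mod 3: 1·t ≡ 0 (mod 3).
    So t ≡ 0 (mod 3).
    Then x = 3 + 4·0 = 3, valid modulo lcm(4, 3) = 12: x ≡ 3 (mod 12).
  Combine with x ≡ 9 (mod 11): since gcd(12, 11) = 1, we get a unique residue mod 132.
    Write x = 3 + 12·t and substitute into x ≡ 9 (mod 11): 12·t ≡ 9 − 3 = 6 (mod 11).
    Reduce coefficients mod 11: 1·t ≡ 6 (mod 11).
    So t ≡ 6 (mod 11).
    Then x = 3 + 12·6 = 75, valid modulo lcm(12, 11) = 132: x ≡ 75 (mod 132).
Verify: 75 mod 4 = 3 ✓, 75 mod 3 = 0 ✓, 75 mod 11 = 9 ✓.

x ≡ 75 (mod 132).


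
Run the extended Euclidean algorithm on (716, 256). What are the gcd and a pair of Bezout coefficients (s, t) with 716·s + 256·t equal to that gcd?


Euclidean algorithm on (716, 256) — divide until remainder is 0:
  716 = 2 · 256 + 204
  256 = 1 · 204 + 52
  204 = 3 · 52 + 48
  52 = 1 · 48 + 4
  48 = 12 · 4 + 0
gcd(716, 256) = 4.
Track Bezout coefficients alongside the remainders: start with r₀ = 716 = a·1 + b·0 (s = 1, t = 0) and r₁ = 256 = a·0 + b·1 (s = 0, t = 1); each new remainder r_{k+1} = r_{k-1} − q_k·r_k inherits s_{k+1} = s_{k-1} − q_k·s_k, t_{k+1} = t_{k-1} − q_k·t_k, so r_k = a·s_k + b·t_k at every step:
  q = 2: r = 204, s = 1 − 2·0 = 1, t = 0 − 2·1 = -2  (check: 716·1 + 256·(-2) = 204)
  q = 1: r = 52, s = 0 − 1·1 = -1, t = 1 − 1·(-2) = 3  (check: 716·(-1) + 256·3 = 52)
  q = 3: r = 48, s = 1 − 3·(-1) = 4, t = -2 − 3·3 = -11  (check: 716·4 + 256·(-11) = 48)
  q = 1: r = 4, s = -1 − 1·4 = -5, t = 3 − 1·(-11) = 14  (check: 716·(-5) + 256·14 = 4)
The row with r = 4 (the gcd) gives the Bezout coefficients s = -5, t = 14.
Result: 716 · (-5) + 256 · (14) = 4.

gcd(716, 256) = 4; s = -5, t = 14 (check: 716·(-5) + 256·14 = 4).


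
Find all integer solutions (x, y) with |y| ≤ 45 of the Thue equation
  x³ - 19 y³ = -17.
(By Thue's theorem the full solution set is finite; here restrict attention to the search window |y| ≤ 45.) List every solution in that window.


The equation is x³ - 19y³ = -17. For fixed y, x³ = 19·y³ − 17, so a solution requires the RHS to be a perfect cube.
Strategy: iterate y from -45 to 45, compute RHS = 19·y³ − 17, and check whether it is a (positive or negative) perfect cube.
Check small values of y:
  y = 0: RHS = -17 is not a perfect cube.
  y = 1: RHS = 2 is not a perfect cube.
  y = -1: RHS = -36 is not a perfect cube.
  y = 2: RHS = 135 is not a perfect cube.
  y = -2: RHS = -169 is not a perfect cube.
  y = 3: RHS = 496 is not a perfect cube.
  y = -3: RHS = -530 is not a perfect cube.
Continuing the search up to |y| = 45 finds no solutions either.
No (x, y) in the scanned range satisfies the equation.

No integer solutions with |y| ≤ 45.


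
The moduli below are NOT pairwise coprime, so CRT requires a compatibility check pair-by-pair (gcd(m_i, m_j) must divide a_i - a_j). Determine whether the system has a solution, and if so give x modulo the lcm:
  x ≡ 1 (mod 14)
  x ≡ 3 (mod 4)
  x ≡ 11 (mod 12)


Moduli 14, 4, 12 are not pairwise coprime, so CRT works modulo lcm(m_i) when all pairwise compatibility conditions hold.
Pairwise compatibility: gcd(m_i, m_j) must divide a_i - a_j for every pair.
Merge one congruence at a time:
  Start: x ≡ 1 (mod 14).
  Combine with x ≡ 3 (mod 4): gcd(14, 4) = 2; 3 - 1 = 2, which IS divisible by 2, so compatible.
    Write x = 1 + 14·t and substitute into x ≡ 3 (mod 4): 14·t ≡ 3 − 1 = 2 (mod 4).
    Divide the congruence (and modulus) by g = 2: 7·t ≡ 1 (mod 2).
    Reduce coefficients mod 2: 1·t ≡ 1 (mod 2).
    So t ≡ 1 (mod 2).
    Then x = 1 + 14·1 = 15, valid modulo lcm(14, 4) = 28: x ≡ 15 (mod 28).
  Combine with x ≡ 11 (mod 12): gcd(28, 12) = 4; 11 - 15 = -4, which IS divisible by 4, so compatible.
    Write x = 15 + 28·t and substitute into x ≡ 11 (mod 12): 28·t ≡ 11 − 15 = -4 (mod 12).
    Divide the congruence (and modulus) by g = 4: 7·t ≡ -1 (mod 3).
    Reduce coefficients mod 3: 1·t ≡ 2 (mod 3).
    So t ≡ 2 (mod 3).
    Then x = 15 + 28·2 = 71, valid modulo lcm(28, 12) = 84: x ≡ 71 (mod 84).
Verify: 71 mod 14 = 1, 71 mod 4 = 3, 71 mod 12 = 11.

x ≡ 71 (mod 84).


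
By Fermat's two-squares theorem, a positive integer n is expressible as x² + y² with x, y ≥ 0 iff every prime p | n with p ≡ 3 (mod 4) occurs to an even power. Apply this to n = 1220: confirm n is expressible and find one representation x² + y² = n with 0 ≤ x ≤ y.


Step 1: Factor n = 1220 = 2^2 · 5 · 61.
Step 2: Check the mod-4 condition on each prime factor: 2 = 2 (special); 5 ≡ 1 (mod 4), exponent 1; 61 ≡ 1 (mod 4), exponent 1.
All primes ≡ 3 (mod 4) appear to even exponent (or don't appear), so by the two-squares theorem n IS expressible as a sum of two squares.
Step 3: Build a representation. Group n = k² · m with k = 2 and m = 5 · 61 = 305 (a product of primes ≡ 1 (mod 4)); a representation of m scales to one of n via (k·x)² + (k·y)² = k²(x² + y²). Each prime p ≡ 1 (mod 4) is itself a sum of two squares; find a² by testing p − a² for a perfect square:
  5: 5 − 1² = 4 = 2² ⇒ 5 = 1² + 2².
  61: 61 − 1² = 60, 61 − 2² = 57, 61 − 3² = 52, 61 − 4² = 45, 61 − 5² = 36 = 6² ⇒ 61 = 5² + 6².
  Combine using the Brahmagupta–Fibonacci identity (a² + b²)(c² + d²) = (ac − bd)² + (ad + bc)² = (ac + bd)² + (ad − bc)²:
  5 · 61 = 305: from (1² + 2²)(5² + 6²), take (1·5 − 2·6, 1·6 + 2·5) = (5 − 12, 6 + 10) = (-7, 16); dropping signs (only squares matter) gives (7, 16); check 7² + 16² = 49 + 256 = 305 ✓.
  Scale by k = 2: (2·7, 2·16) = (14, 32).
Step 4: Order so x ≤ y and verify: 14² + 32² = 196 + 1024 = 1220 = n. ✓

n = 1220 = 14² + 32² (one valid representation with x ≤ y).


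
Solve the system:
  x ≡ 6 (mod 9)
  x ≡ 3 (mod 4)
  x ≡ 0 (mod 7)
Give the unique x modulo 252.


Moduli 9, 4, 7 are pairwise coprime; by CRT there is a unique solution modulo M = 9 · 4 · 7 = 252.
Solve pairwise, accumulating the modulus:
  Start with x ≡ 6 (mod 9).
  Combine with x ≡ 3 (mod 4): since gcd(9, 4) = 1, we get a unique residue mod 36.
    Write x = 6 + 9·t and substitute into x ≡ 3 (mod 4): 9·t ≡ 3 − 6 = -3 (mod 4).
    Reduce coefficients mod 4: 1·t ≡ 1 (mod 4).
    So t ≡ 1 (mod 4).
    Then x = 6 + 9·1 = 15, valid modulo lcm(9, 4) = 36: x ≡ 15 (mod 36).
  Combine with x ≡ 0 (mod 7): since gcd(36, 7) = 1, we get a unique residue mod 252.
    Write x = 15 + 36·t and substitute into x ≡ 0 (mod 7): 36·t ≡ 0 − 15 = -15 (mod 7).
    Reduce coefficients mod 7: 1·t ≡ 6 (mod 7).
    So t ≡ 6 (mod 7).
    Then x = 15 + 36·6 = 231, valid modulo lcm(36, 7) = 252: x ≡ 231 (mod 252).
Verify: 231 mod 9 = 6 ✓, 231 mod 4 = 3 ✓, 231 mod 7 = 0 ✓.

x ≡ 231 (mod 252).


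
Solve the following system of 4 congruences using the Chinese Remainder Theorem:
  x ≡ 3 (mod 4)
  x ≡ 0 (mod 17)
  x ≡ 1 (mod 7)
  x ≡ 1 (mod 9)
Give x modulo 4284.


Product of moduli M = 4 · 17 · 7 · 9 = 4284.
Merge one congruence at a time:
  Start: x ≡ 3 (mod 4).
  Combine with x ≡ 0 (mod 17); new modulus lcm = 68.
    Write x = 3 + 4·t and substitute into x ≡ 0 (mod 17): 4·t ≡ 0 − 3 = -3 (mod 17).
    Reduce coefficients mod 17: 4·t ≡ 14 (mod 17).
    The inverse of 4 mod 17 is 13 (since 4·13 = 52 = 3·17 + 1), so t ≡ 13·14 = 182 ≡ 12 (mod 17).
    Then x = 3 + 4·12 = 51, valid modulo lcm(4, 17) = 68: x ≡ 51 (mod 68).
  Combine with x ≡ 1 (mod 7); new modulus lcm = 476.
    Write x = 51 + 68·t and substitute into x ≡ 1 (mod 7): 68·t ≡ 1 − 51 = -50 (mod 7).
    Reduce coefficients mod 7: 5·t ≡ 6 (mod 7).
    The inverse of 5 mod 7 is 3 (since 5·3 = 15 = 2·7 + 1), so t ≡ 3·6 = 18 ≡ 4 (mod 7).
    Then x = 51 + 68·4 = 323, valid modulo lcm(68, 7) = 476: x ≡ 323 (mod 476).
  Combine with x ≡ 1 (mod 9); new modulus lcm = 4284.
    Write x = 323 + 476·t and substitute into x ≡ 1 (mod 9): 476·t ≡ 1 − 323 = -322 (mod 9).
    Reduce coefficients mod 9: 8·t ≡ 2 (mod 9).
    The inverse of 8 mod 9 is 8 (since 8·8 = 64 = 7·9 + 1), so t ≡ 8·2 = 16 ≡ 7 (mod 9).
    Then x = 323 + 476·7 = 3655, valid modulo lcm(476, 9) = 4284: x ≡ 3655 (mod 4284).
Verify against each original: 3655 mod 4 = 3, 3655 mod 17 = 0, 3655 mod 7 = 1, 3655 mod 9 = 1.

x ≡ 3655 (mod 4284).


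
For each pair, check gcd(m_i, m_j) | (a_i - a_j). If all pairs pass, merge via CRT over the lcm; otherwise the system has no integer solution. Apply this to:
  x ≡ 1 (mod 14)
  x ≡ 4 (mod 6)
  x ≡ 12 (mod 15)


Moduli 14, 6, 15 are not pairwise coprime, so CRT works modulo lcm(m_i) when all pairwise compatibility conditions hold.
Pairwise compatibility: gcd(m_i, m_j) must divide a_i - a_j for every pair.
Merge one congruence at a time:
  Start: x ≡ 1 (mod 14).
  Combine with x ≡ 4 (mod 6): gcd(14, 6) = 2, and 4 - 1 = 3 is NOT divisible by 2.
    ⇒ system is inconsistent (no integer solution).

No solution (the system is inconsistent).


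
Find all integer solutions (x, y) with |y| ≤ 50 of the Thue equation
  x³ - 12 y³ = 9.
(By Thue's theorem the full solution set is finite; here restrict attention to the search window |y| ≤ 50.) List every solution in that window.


The equation is x³ - 12y³ = 9. For fixed y, x³ = 12·y³ + 9, so a solution requires the RHS to be a perfect cube.
Strategy: iterate y from -50 to 50, compute RHS = 12·y³ + 9, and check whether it is a (positive or negative) perfect cube.
Check small values of y:
  y = 0: RHS = 9 is not a perfect cube.
  y = 1: RHS = 21 is not a perfect cube.
  y = -1: RHS = -3 is not a perfect cube.
  y = 2: RHS = 105 is not a perfect cube.
  y = -2: RHS = -87 is not a perfect cube.
  y = 3: RHS = 333 is not a perfect cube.
  y = -3: RHS = -315 is not a perfect cube.
Continuing the search up to |y| = 50 finds no solutions either.
No (x, y) in the scanned range satisfies the equation.

No integer solutions with |y| ≤ 50.


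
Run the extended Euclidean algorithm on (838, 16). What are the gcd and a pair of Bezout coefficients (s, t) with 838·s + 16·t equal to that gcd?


Euclidean algorithm on (838, 16) — divide until remainder is 0:
  838 = 52 · 16 + 6
  16 = 2 · 6 + 4
  6 = 1 · 4 + 2
  4 = 2 · 2 + 0
gcd(838, 16) = 2.
Track Bezout coefficients alongside the remainders: start with r₀ = 838 = a·1 + b·0 (s = 1, t = 0) and r₁ = 16 = a·0 + b·1 (s = 0, t = 1); each new remainder r_{k+1} = r_{k-1} − q_k·r_k inherits s_{k+1} = s_{k-1} − q_k·s_k, t_{k+1} = t_{k-1} − q_k·t_k, so r_k = a·s_k + b·t_k at every step:
  q = 52: r = 6, s = 1 − 52·0 = 1, t = 0 − 52·1 = -52  (check: 838·1 + 16·(-52) = 6)
  q = 2: r = 4, s = 0 − 2·1 = -2, t = 1 − 2·(-52) = 105  (check: 838·(-2) + 16·105 = 4)
  q = 1: r = 2, s = 1 − 1·(-2) = 3, t = -52 − 1·105 = -157  (check: 838·3 + 16·(-157) = 2)
The row with r = 2 (the gcd) gives the Bezout coefficients s = 3, t = -157.
Result: 838 · (3) + 16 · (-157) = 2.

gcd(838, 16) = 2; s = 3, t = -157 (check: 838·3 + 16·(-157) = 2).


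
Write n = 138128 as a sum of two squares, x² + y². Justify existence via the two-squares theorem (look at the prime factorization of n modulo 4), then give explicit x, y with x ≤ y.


Step 1: Factor n = 138128 = 2^4 · 89 · 97.
Step 2: Check the mod-4 condition on each prime factor: 2 = 2 (special); 89 ≡ 1 (mod 4), exponent 1; 97 ≡ 1 (mod 4), exponent 1.
All primes ≡ 3 (mod 4) appear to even exponent (or don't appear), so by the two-squares theorem n IS expressible as a sum of two squares.
Step 3: Build a representation. Group n = k² · m with k = 4 and m = 89 · 97 = 8633 (a product of primes ≡ 1 (mod 4)); a representation of m scales to one of n via (k·x)² + (k·y)² = k²(x² + y²). Each prime p ≡ 1 (mod 4) is itself a sum of two squares; find a² by testing p − a² for a perfect square:
  89: 89 − 1² = 88, 89 − 2² = 85, 89 − 3² = 80, 89 − 4² = 73, 89 − 5² = 64 = 8² ⇒ 89 = 5² + 8².
  97: 97 − 1² = 96, 97 − 2² = 93, 97 − 3² = 88, 97 − 4² = 81 = 9² ⇒ 97 = 4² + 9².
  Combine using the Brahmagupta–Fibonacci identity (a² + b²)(c² + d²) = (ac − bd)² + (ad + bc)² = (ac + bd)² + (ad − bc)²:
  89 · 97 = 8633: from (5² + 8²)(4² + 9²), take (5·4 − 8·9, 5·9 + 8·4) = (20 − 72, 45 + 32) = (-52, 77); dropping signs (only squares matter) gives (52, 77); check 52² + 77² = 2704 + 5929 = 8633 ✓.
  Scale by k = 4: (4·52, 4·77) = (208, 308).
Step 4: Order so x ≤ y and verify: 208² + 308² = 43264 + 94864 = 138128 = n. ✓

n = 138128 = 208² + 308² (one valid representation with x ≤ y).


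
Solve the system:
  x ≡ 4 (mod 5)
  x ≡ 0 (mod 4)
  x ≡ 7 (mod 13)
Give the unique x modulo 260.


Moduli 5, 4, 13 are pairwise coprime; by CRT there is a unique solution modulo M = 5 · 4 · 13 = 260.
Solve pairwise, accumulating the modulus:
  Start with x ≡ 4 (mod 5).
  Combine with x ≡ 0 (mod 4): since gcd(5, 4) = 1, we get a unique residue mod 20.
    Write x = 4 + 5·t and substitute into x ≡ 0 (mod 4): 5·t ≡ 0 − 4 = -4 (mod 4).
    Reduce coefficients mod 4: 1·t ≡ 0 (mod 4).
    So t ≡ 0 (mod 4).
    Then x = 4 + 5·0 = 4, valid modulo lcm(5, 4) = 20: x ≡ 4 (mod 20).
  Combine with x ≡ 7 (mod 13): since gcd(20, 13) = 1, we get a unique residue mod 260.
    Write x = 4 + 20·t and substitute into x ≡ 7 (mod 13): 20·t ≡ 7 − 4 = 3 (mod 13).
    Reduce coefficients mod 13: 7·t ≡ 3 (mod 13).
    The inverse of 7 mod 13 is 2 (since 7·2 = 14 = 1·13 + 1), so t ≡ 2·3 = 6 ≡ 6 (mod 13).
    Then x = 4 + 20·6 = 124, valid modulo lcm(20, 13) = 260: x ≡ 124 (mod 260).
Verify: 124 mod 5 = 4 ✓, 124 mod 4 = 0 ✓, 124 mod 13 = 7 ✓.

x ≡ 124 (mod 260).


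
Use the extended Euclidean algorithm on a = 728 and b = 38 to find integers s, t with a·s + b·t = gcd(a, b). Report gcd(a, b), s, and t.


Euclidean algorithm on (728, 38) — divide until remainder is 0:
  728 = 19 · 38 + 6
  38 = 6 · 6 + 2
  6 = 3 · 2 + 0
gcd(728, 38) = 2.
Track Bezout coefficients alongside the remainders: start with r₀ = 728 = a·1 + b·0 (s = 1, t = 0) and r₁ = 38 = a·0 + b·1 (s = 0, t = 1); each new remainder r_{k+1} = r_{k-1} − q_k·r_k inherits s_{k+1} = s_{k-1} − q_k·s_k, t_{k+1} = t_{k-1} − q_k·t_k, so r_k = a·s_k + b·t_k at every step:
  q = 19: r = 6, s = 1 − 19·0 = 1, t = 0 − 19·1 = -19  (check: 728·1 + 38·(-19) = 6)
  q = 6: r = 2, s = 0 − 6·1 = -6, t = 1 − 6·(-19) = 115  (check: 728·(-6) + 38·115 = 2)
The row with r = 2 (the gcd) gives the Bezout coefficients s = -6, t = 115.
Result: 728 · (-6) + 38 · (115) = 2.

gcd(728, 38) = 2; s = -6, t = 115 (check: 728·(-6) + 38·115 = 2).


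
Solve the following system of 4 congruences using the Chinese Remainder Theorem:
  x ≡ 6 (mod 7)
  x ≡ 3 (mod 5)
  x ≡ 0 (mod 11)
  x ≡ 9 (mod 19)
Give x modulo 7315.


Product of moduli M = 7 · 5 · 11 · 19 = 7315.
Merge one congruence at a time:
  Start: x ≡ 6 (mod 7).
  Combine with x ≡ 3 (mod 5); new modulus lcm = 35.
    Write x = 6 + 7·t and substitute into x ≡ 3 (mod 5): 7·t ≡ 3 − 6 = -3 (mod 5).
    Reduce coefficients mod 5: 2·t ≡ 2 (mod 5).
    The inverse of 2 mod 5 is 3 (since 2·3 = 6 = 1·5 + 1), so t ≡ 3·2 = 6 ≡ 1 (mod 5).
    Then x = 6 + 7·1 = 13, valid modulo lcm(7, 5) = 35: x ≡ 13 (mod 35).
  Combine with x ≡ 0 (mod 11); new modulus lcm = 385.
    Write x = 13 + 35·t and substitute into x ≡ 0 (mod 11): 35·t ≡ 0 − 13 = -13 (mod 11).
    Reduce coefficients mod 11: 2·t ≡ 9 (mod 11).
    The inverse of 2 mod 11 is 6 (since 2·6 = 12 = 1·11 + 1), so t ≡ 6·9 = 54 ≡ 10 (mod 11).
    Then x = 13 + 35·10 = 363, valid modulo lcm(35, 11) = 385: x ≡ 363 (mod 385).
  Combine with x ≡ 9 (mod 19); new modulus lcm = 7315.
    Write x = 363 + 385·t and substitute into x ≡ 9 (mod 19): 385·t ≡ 9 − 363 = -354 (mod 19).
    Reduce coefficients mod 19: 5·t ≡ 7 (mod 19).
    The inverse of 5 mod 19 is 4 (since 5·4 = 20 = 1·19 + 1), so t ≡ 4·7 = 28 ≡ 9 (mod 19).
    Then x = 363 + 385·9 = 3828, valid modulo lcm(385, 19) = 7315: x ≡ 3828 (mod 7315).
Verify against each original: 3828 mod 7 = 6, 3828 mod 5 = 3, 3828 mod 11 = 0, 3828 mod 19 = 9.

x ≡ 3828 (mod 7315).


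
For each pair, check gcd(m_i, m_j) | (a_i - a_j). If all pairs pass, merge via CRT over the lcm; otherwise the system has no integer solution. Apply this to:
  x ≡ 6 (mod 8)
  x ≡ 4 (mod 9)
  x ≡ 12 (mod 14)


Moduli 8, 9, 14 are not pairwise coprime, so CRT works modulo lcm(m_i) when all pairwise compatibility conditions hold.
Pairwise compatibility: gcd(m_i, m_j) must divide a_i - a_j for every pair.
Merge one congruence at a time:
  Start: x ≡ 6 (mod 8).
  Combine with x ≡ 4 (mod 9): gcd(8, 9) = 1; 4 - 6 = -2, which IS divisible by 1, so compatible.
    Write x = 6 + 8·t and substitute into x ≡ 4 (mod 9): 8·t ≡ 4 − 6 = -2 (mod 9).
    Reduce coefficients mod 9: 8·t ≡ 7 (mod 9).
    The inverse of 8 mod 9 is 8 (since 8·8 = 64 = 7·9 + 1), so t ≡ 8·7 = 56 ≡ 2 (mod 9).
    Then x = 6 + 8·2 = 22, valid modulo lcm(8, 9) = 72: x ≡ 22 (mod 72).
  Combine with x ≡ 12 (mod 14): gcd(72, 14) = 2; 12 - 22 = -10, which IS divisible by 2, so compatible.
    Write x = 22 + 72·t and substitute into x ≡ 12 (mod 14): 72·t ≡ 12 − 22 = -10 (mod 14).
    Divide the congruence (and modulus) by g = 2: 36·t ≡ -5 (mod 7).
    Reduce coefficients mod 7: 1·t ≡ 2 (mod 7).
    So t ≡ 2 (mod 7).
    Then x = 22 + 72·2 = 166, valid modulo lcm(72, 14) = 504: x ≡ 166 (mod 504).
Verify: 166 mod 8 = 6, 166 mod 9 = 4, 166 mod 14 = 12.

x ≡ 166 (mod 504).


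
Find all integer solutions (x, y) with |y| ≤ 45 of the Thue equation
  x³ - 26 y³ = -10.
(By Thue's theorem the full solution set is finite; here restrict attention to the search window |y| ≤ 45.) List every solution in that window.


The equation is x³ - 26y³ = -10. For fixed y, x³ = 26·y³ − 10, so a solution requires the RHS to be a perfect cube.
Strategy: iterate y from -45 to 45, compute RHS = 26·y³ − 10, and check whether it is a (positive or negative) perfect cube.
Check small values of y:
  y = 0: RHS = -10 is not a perfect cube.
  y = 1: RHS = 16 is not a perfect cube.
  y = -1: RHS = -36 is not a perfect cube.
  y = 2: RHS = 198 is not a perfect cube.
  y = -2: RHS = -218 is not a perfect cube.
  y = 3: RHS = 692 is not a perfect cube.
  y = -3: RHS = -712 is not a perfect cube.
Continuing the search up to |y| = 45 finds no solutions either.
No (x, y) in the scanned range satisfies the equation.

No integer solutions with |y| ≤ 45.


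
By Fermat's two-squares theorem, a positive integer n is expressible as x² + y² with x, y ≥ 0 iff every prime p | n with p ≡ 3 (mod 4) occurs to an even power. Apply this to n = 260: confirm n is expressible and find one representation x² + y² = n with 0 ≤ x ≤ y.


Step 1: Factor n = 260 = 2^2 · 5 · 13.
Step 2: Check the mod-4 condition on each prime factor: 2 = 2 (special); 5 ≡ 1 (mod 4), exponent 1; 13 ≡ 1 (mod 4), exponent 1.
All primes ≡ 3 (mod 4) appear to even exponent (or don't appear), so by the two-squares theorem n IS expressible as a sum of two squares.
Step 3: Build a representation. Group n = k² · m with k = 2 and m = 5 · 13 = 65 (a product of primes ≡ 1 (mod 4)); a representation of m scales to one of n via (k·x)² + (k·y)² = k²(x² + y²). Each prime p ≡ 1 (mod 4) is itself a sum of two squares; find a² by testing p − a² for a perfect square:
  5: 5 − 1² = 4 = 2² ⇒ 5 = 1² + 2².
  13: 13 − 1² = 12, 13 − 2² = 9 = 3² ⇒ 13 = 2² + 3².
  Combine using the Brahmagupta–Fibonacci identity (a² + b²)(c² + d²) = (ac − bd)² + (ad + bc)² = (ac + bd)² + (ad − bc)²:
  5 · 13 = 65: from (1² + 2²)(2² + 3²), take (1·2 − 2·3, 1·3 + 2·2) = (2 − 6, 3 + 4) = (-4, 7); dropping signs (only squares matter) gives (4, 7); check 4² + 7² = 16 + 49 = 65 ✓.
  Scale by k = 2: (2·4, 2·7) = (8, 14).
Step 4: Order so x ≤ y and verify: 8² + 14² = 64 + 196 = 260 = n. ✓

n = 260 = 8² + 14² (one valid representation with x ≤ y).


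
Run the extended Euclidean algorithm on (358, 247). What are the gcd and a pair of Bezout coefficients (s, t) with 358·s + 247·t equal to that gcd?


Euclidean algorithm on (358, 247) — divide until remainder is 0:
  358 = 1 · 247 + 111
  247 = 2 · 111 + 25
  111 = 4 · 25 + 11
  25 = 2 · 11 + 3
  11 = 3 · 3 + 2
  3 = 1 · 2 + 1
  2 = 2 · 1 + 0
gcd(358, 247) = 1.
Track Bezout coefficients alongside the remainders: start with r₀ = 358 = a·1 + b·0 (s = 1, t = 0) and r₁ = 247 = a·0 + b·1 (s = 0, t = 1); each new remainder r_{k+1} = r_{k-1} − q_k·r_k inherits s_{k+1} = s_{k-1} − q_k·s_k, t_{k+1} = t_{k-1} − q_k·t_k, so r_k = a·s_k + b·t_k at every step:
  q = 1: r = 111, s = 1 − 1·0 = 1, t = 0 − 1·1 = -1  (check: 358·1 + 247·(-1) = 111)
  q = 2: r = 25, s = 0 − 2·1 = -2, t = 1 − 2·(-1) = 3  (check: 358·(-2) + 247·3 = 25)
  q = 4: r = 11, s = 1 − 4·(-2) = 9, t = -1 − 4·3 = -13  (check: 358·9 + 247·(-13) = 11)
  q = 2: r = 3, s = -2 − 2·9 = -20, t = 3 − 2·(-13) = 29  (check: 358·(-20) + 247·29 = 3)
  q = 3: r = 2, s = 9 − 3·(-20) = 69, t = -13 − 3·29 = -100  (check: 358·69 + 247·(-100) = 2)
  q = 1: r = 1, s = -20 − 1·69 = -89, t = 29 − 1·(-100) = 129  (check: 358·(-89) + 247·129 = 1)
The row with r = 1 (the gcd) gives the Bezout coefficients s = -89, t = 129.
Result: 358 · (-89) + 247 · (129) = 1.

gcd(358, 247) = 1; s = -89, t = 129 (check: 358·(-89) + 247·129 = 1).


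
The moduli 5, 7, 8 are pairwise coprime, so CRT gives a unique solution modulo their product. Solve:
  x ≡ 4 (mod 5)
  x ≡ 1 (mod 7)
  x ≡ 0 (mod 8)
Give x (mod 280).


Moduli 5, 7, 8 are pairwise coprime; by CRT there is a unique solution modulo M = 5 · 7 · 8 = 280.
Solve pairwise, accumulating the modulus:
  Start with x ≡ 4 (mod 5).
  Combine with x ≡ 1 (mod 7): since gcd(5, 7) = 1, we get a unique residue mod 35.
    Write x = 4 + 5·t and substitute into x ≡ 1 (mod 7): 5·t ≡ 1 − 4 = -3 (mod 7).
    Reduce coefficients mod 7: 5·t ≡ 4 (mod 7).
    The inverse of 5 mod 7 is 3 (since 5·3 = 15 = 2·7 + 1), so t ≡ 3·4 = 12 ≡ 5 (mod 7).
    Then x = 4 + 5·5 = 29, valid modulo lcm(5, 7) = 35: x ≡ 29 (mod 35).
  Combine with x ≡ 0 (mod 8): since gcd(35, 8) = 1, we get a unique residue mod 280.
    Write x = 29 + 35·t and substitute into x ≡ 0 (mod 8): 35·t ≡ 0 − 29 = -29 (mod 8).
    Reduce coefficients mod 8: 3·t ≡ 3 (mod 8).
    The inverse of 3 mod 8 is 3 (since 3·3 = 9 = 1·8 + 1), so t ≡ 3·3 = 9 ≡ 1 (mod 8).
    Then x = 29 + 35·1 = 64, valid modulo lcm(35, 8) = 280: x ≡ 64 (mod 280).
Verify: 64 mod 5 = 4 ✓, 64 mod 7 = 1 ✓, 64 mod 8 = 0 ✓.

x ≡ 64 (mod 280).


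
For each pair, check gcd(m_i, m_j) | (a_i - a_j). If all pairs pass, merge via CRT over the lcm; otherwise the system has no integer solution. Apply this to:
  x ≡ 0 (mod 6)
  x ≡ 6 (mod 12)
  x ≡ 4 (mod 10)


Moduli 6, 12, 10 are not pairwise coprime, so CRT works modulo lcm(m_i) when all pairwise compatibility conditions hold.
Pairwise compatibility: gcd(m_i, m_j) must divide a_i - a_j for every pair.
Merge one congruence at a time:
  Start: x ≡ 0 (mod 6).
  Combine with x ≡ 6 (mod 12): gcd(6, 12) = 6; 6 - 0 = 6, which IS divisible by 6, so compatible.
    Write x = 0 + 6·t and substitute into x ≡ 6 (mod 12): 6·t ≡ 6 − 0 = 6 (mod 12).
    Divide the congruence (and modulus) by g = 6: 1·t ≡ 1 (mod 2).
    So t ≡ 1 (mod 2).
    Then x = 0 + 6·1 = 6, valid modulo lcm(6, 12) = 12: x ≡ 6 (mod 12).
  Combine with x ≡ 4 (mod 10): gcd(12, 10) = 2; 4 - 6 = -2, which IS divisible by 2, so compatible.
    Write x = 6 + 12·t and substitute into x ≡ 4 (mod 10): 12·t ≡ 4 − 6 = -2 (mod 10).
    Divide the congruence (and modulus) by g = 2: 6·t ≡ -1 (mod 5).
    Reduce coefficients mod 5: 1·t ≡ 4 (mod 5).
    So t ≡ 4 (mod 5).
    Then x = 6 + 12·4 = 54, valid modulo lcm(12, 10) = 60: x ≡ 54 (mod 60).
Verify: 54 mod 6 = 0, 54 mod 12 = 6, 54 mod 10 = 4.

x ≡ 54 (mod 60).


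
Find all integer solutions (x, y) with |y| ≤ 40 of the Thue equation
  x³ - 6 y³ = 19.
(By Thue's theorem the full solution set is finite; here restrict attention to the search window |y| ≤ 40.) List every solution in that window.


The equation is x³ - 6y³ = 19. For fixed y, x³ = 6·y³ + 19, so a solution requires the RHS to be a perfect cube.
Strategy: iterate y from -40 to 40, compute RHS = 6·y³ + 19, and check whether it is a (positive or negative) perfect cube.
Check small values of y:
  y = 0: RHS = 19 is not a perfect cube.
  y = 1: RHS = 25 is not a perfect cube.
  y = -1: RHS = 13 is not a perfect cube.
  y = 2: RHS = 67 is not a perfect cube.
  y = -2: RHS = -29 is not a perfect cube.
  y = 3: RHS = 181 is not a perfect cube.
  y = -3: RHS = -143 is not a perfect cube.
Continuing the search up to |y| = 40 finds no solutions either.
No (x, y) in the scanned range satisfies the equation.

No integer solutions with |y| ≤ 40.


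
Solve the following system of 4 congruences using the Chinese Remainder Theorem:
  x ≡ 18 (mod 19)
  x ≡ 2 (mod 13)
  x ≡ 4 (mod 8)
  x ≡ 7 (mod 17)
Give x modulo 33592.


Product of moduli M = 19 · 13 · 8 · 17 = 33592.
Merge one congruence at a time:
  Start: x ≡ 18 (mod 19).
  Combine with x ≡ 2 (mod 13); new modulus lcm = 247.
    Write x = 18 + 19·t and substitute into x ≡ 2 (mod 13): 19·t ≡ 2 − 18 = -16 (mod 13).
    Reduce coefficients mod 13: 6·t ≡ 10 (mod 13).
    The inverse of 6 mod 13 is 11 (since 6·11 = 66 = 5·13 + 1), so t ≡ 11·10 = 110 ≡ 6 (mod 13).
    Then x = 18 + 19·6 = 132, valid modulo lcm(19, 13) = 247: x ≡ 132 (mod 247).
  Combine with x ≡ 4 (mod 8); new modulus lcm = 1976.
    Write x = 132 + 247·t and substitute into x ≡ 4 (mod 8): 247·t ≡ 4 − 132 = -128 (mod 8).
    Reduce coefficients mod 8: 7·t ≡ 0 (mod 8).
    The inverse of 7 mod 8 is 7 (since 7·7 = 49 = 6·8 + 1), so t ≡ 7·0 = 0 ≡ 0 (mod 8).
    Then x = 132 + 247·0 = 132, valid modulo lcm(247, 8) = 1976: x ≡ 132 (mod 1976).
  Combine with x ≡ 7 (mod 17); new modulus lcm = 33592.
    Write x = 132 + 1976·t and substitute into x ≡ 7 (mod 17): 1976·t ≡ 7 − 132 = -125 (mod 17).
    Reduce coefficients mod 17: 4·t ≡ 11 (mod 17).
    The inverse of 4 mod 17 is 13 (since 4·13 = 52 = 3·17 + 1), so t ≡ 13·11 = 143 ≡ 7 (mod 17).
    Then x = 132 + 1976·7 = 13964, valid modulo lcm(1976, 17) = 33592: x ≡ 13964 (mod 33592).
Verify against each original: 13964 mod 19 = 18, 13964 mod 13 = 2, 13964 mod 8 = 4, 13964 mod 17 = 7.

x ≡ 13964 (mod 33592).


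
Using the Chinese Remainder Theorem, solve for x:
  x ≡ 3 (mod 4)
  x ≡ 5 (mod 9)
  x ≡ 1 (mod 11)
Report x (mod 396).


Moduli 4, 9, 11 are pairwise coprime; by CRT there is a unique solution modulo M = 4 · 9 · 11 = 396.
Solve pairwise, accumulating the modulus:
  Start with x ≡ 3 (mod 4).
  Combine with x ≡ 5 (mod 9): since gcd(4, 9) = 1, we get a unique residue mod 36.
    Write x = 3 + 4·t and substitute into x ≡ 5 (mod 9): 4·t ≡ 5 − 3 = 2 (mod 9).
    The inverse of 4 mod 9 is 7 (since 4·7 = 28 = 3·9 + 1), so t ≡ 7·2 = 14 ≡ 5 (mod 9).
    Then x = 3 + 4·5 = 23, valid modulo lcm(4, 9) = 36: x ≡ 23 (mod 36).
  Combine with x ≡ 1 (mod 11): since gcd(36, 11) = 1, we get a unique residue mod 396.
    Write x = 23 + 36·t and substitute into x ≡ 1 (mod 11): 36·t ≡ 1 − 23 = -22 (mod 11).
    Reduce coefficients mod 11: 3·t ≡ 0 (mod 11).
    The inverse of 3 mod 11 is 4 (since 3·4 = 12 = 1·11 + 1), so t ≡ 4·0 = 0 ≡ 0 (mod 11).
    Then x = 23 + 36·0 = 23, valid modulo lcm(36, 11) = 396: x ≡ 23 (mod 396).
Verify: 23 mod 4 = 3 ✓, 23 mod 9 = 5 ✓, 23 mod 11 = 1 ✓.

x ≡ 23 (mod 396).


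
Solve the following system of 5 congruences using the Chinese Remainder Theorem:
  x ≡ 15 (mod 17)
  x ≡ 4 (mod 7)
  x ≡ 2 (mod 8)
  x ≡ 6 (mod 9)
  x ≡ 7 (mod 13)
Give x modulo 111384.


Product of moduli M = 17 · 7 · 8 · 9 · 13 = 111384.
Merge one congruence at a time:
  Start: x ≡ 15 (mod 17).
  Combine with x ≡ 4 (mod 7); new modulus lcm = 119.
    Write x = 15 + 17·t and substitute into x ≡ 4 (mod 7): 17·t ≡ 4 − 15 = -11 (mod 7).
    Reduce coefficients mod 7: 3·t ≡ 3 (mod 7).
    The inverse of 3 mod 7 is 5 (since 3·5 = 15 = 2·7 + 1), so t ≡ 5·3 = 15 ≡ 1 (mod 7).
    Then x = 15 + 17·1 = 32, valid modulo lcm(17, 7) = 119: x ≡ 32 (mod 119).
  Combine with x ≡ 2 (mod 8); new modulus lcm = 952.
    Write x = 32 + 119·t and substitute into x ≡ 2 (mod 8): 119·t ≡ 2 − 32 = -30 (mod 8).
    Reduce coefficients mod 8: 7·t ≡ 2 (mod 8).
    The inverse of 7 mod 8 is 7 (since 7·7 = 49 = 6·8 + 1), so t ≡ 7·2 = 14 ≡ 6 (mod 8).
    Then x = 32 + 119·6 = 746, valid modulo lcm(119, 8) = 952: x ≡ 746 (mod 952).
  Combine with x ≡ 6 (mod 9); new modulus lcm = 8568.
    Write x = 746 + 952·t and substitute into x ≡ 6 (mod 9): 952·t ≡ 6 − 746 = -740 (mod 9).
    Reduce coefficients mod 9: 7·t ≡ 7 (mod 9).
    The inverse of 7 mod 9 is 4 (since 7·4 = 28 = 3·9 + 1), so t ≡ 4·7 = 28 ≡ 1 (mod 9).
    Then x = 746 + 952·1 = 1698, valid modulo lcm(952, 9) = 8568: x ≡ 1698 (mod 8568).
  Combine with x ≡ 7 (mod 13); new modulus lcm = 111384.
    Write x = 1698 + 8568·t and substitute into x ≡ 7 (mod 13): 8568·t ≡ 7 − 1698 = -1691 (mod 13).
    Reduce coefficients mod 13: 1·t ≡ 12 (mod 13).
    So t ≡ 12 (mod 13).
    Then x = 1698 + 8568·12 = 104514, valid modulo lcm(8568, 13) = 111384: x ≡ 104514 (mod 111384).
Verify against each original: 104514 mod 17 = 15, 104514 mod 7 = 4, 104514 mod 8 = 2, 104514 mod 9 = 6, 104514 mod 13 = 7.

x ≡ 104514 (mod 111384).
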